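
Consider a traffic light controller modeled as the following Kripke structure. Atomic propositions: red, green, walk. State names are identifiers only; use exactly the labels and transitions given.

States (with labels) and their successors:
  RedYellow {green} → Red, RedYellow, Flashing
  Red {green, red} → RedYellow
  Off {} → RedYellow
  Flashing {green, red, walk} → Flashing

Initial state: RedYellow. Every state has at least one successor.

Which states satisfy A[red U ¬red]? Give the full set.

{RedYellow, Red, Off}

States satisfying red: {Red, Flashing}.
States satisfying ¬red: {RedYellow, Off}.
States satisfying A[red U ¬red]: {RedYellow, Red, Off}.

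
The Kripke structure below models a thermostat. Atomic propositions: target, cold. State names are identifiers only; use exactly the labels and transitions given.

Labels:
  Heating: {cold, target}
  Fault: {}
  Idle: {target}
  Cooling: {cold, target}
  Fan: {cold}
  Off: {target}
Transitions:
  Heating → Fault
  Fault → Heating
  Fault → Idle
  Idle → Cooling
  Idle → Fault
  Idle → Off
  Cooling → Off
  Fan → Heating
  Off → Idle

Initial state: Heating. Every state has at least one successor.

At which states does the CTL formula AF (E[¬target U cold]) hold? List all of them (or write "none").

States satisfying E[¬target U cold]: {Heating, Fault, Cooling, Fan}.
States satisfying AF (E[¬target U cold]): {Heating, Fault, Cooling, Fan}.

{Heating, Fault, Cooling, Fan}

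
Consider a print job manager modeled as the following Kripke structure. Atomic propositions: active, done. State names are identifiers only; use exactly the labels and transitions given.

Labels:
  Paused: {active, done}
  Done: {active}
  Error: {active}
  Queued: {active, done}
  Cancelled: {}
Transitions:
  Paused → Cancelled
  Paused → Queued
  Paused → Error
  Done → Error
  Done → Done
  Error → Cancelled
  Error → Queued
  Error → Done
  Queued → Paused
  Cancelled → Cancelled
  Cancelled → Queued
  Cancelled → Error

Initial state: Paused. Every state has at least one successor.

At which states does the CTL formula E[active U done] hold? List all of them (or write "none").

States satisfying active: {Paused, Done, Error, Queued}.
States satisfying done: {Paused, Queued}.
States satisfying E[active U done]: {Paused, Done, Error, Queued}.

{Paused, Done, Error, Queued}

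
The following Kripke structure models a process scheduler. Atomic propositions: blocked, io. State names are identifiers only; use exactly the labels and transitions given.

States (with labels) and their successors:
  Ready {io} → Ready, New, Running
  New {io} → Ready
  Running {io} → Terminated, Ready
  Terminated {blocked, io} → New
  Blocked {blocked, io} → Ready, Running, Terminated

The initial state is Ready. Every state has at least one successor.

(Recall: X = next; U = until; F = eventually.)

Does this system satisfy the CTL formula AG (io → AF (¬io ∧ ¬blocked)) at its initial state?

Violated

States satisfying io → AF (¬io ∧ ¬blocked): ∅.
States satisfying AG (io → AF (¬io ∧ ¬blocked)): ∅.
New is reachable from Ready and violates io → AF (¬io ∧ ¬blocked), so AG fails at Ready.
Ready ∉ Sat(AG (io → AF (¬io ∧ ¬blocked))).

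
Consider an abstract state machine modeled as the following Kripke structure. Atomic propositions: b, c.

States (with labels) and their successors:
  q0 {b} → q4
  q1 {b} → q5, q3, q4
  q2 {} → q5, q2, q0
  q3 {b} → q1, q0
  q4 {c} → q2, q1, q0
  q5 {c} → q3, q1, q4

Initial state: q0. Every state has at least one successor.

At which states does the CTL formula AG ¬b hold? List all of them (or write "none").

States satisfying ¬b: {q2, q4, q5}.
States satisfying AG ¬b: ∅.

none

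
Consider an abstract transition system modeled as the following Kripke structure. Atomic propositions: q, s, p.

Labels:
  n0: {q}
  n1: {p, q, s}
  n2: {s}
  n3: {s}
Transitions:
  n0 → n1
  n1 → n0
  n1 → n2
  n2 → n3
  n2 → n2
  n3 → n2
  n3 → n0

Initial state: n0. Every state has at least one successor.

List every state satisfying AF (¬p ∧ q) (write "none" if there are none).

{n0}

States satisfying ¬p ∧ q: {n0}.
States satisfying AF (¬p ∧ q): {n0}.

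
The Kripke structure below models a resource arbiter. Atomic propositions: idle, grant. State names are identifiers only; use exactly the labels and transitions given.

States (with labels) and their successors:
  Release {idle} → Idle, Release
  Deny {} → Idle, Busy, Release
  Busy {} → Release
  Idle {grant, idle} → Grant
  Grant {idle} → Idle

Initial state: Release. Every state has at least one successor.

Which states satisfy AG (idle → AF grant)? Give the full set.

{Idle, Grant}

States satisfying idle → AF grant: {Deny, Busy, Idle, Grant}.
States satisfying AG (idle → AF grant): {Idle, Grant}.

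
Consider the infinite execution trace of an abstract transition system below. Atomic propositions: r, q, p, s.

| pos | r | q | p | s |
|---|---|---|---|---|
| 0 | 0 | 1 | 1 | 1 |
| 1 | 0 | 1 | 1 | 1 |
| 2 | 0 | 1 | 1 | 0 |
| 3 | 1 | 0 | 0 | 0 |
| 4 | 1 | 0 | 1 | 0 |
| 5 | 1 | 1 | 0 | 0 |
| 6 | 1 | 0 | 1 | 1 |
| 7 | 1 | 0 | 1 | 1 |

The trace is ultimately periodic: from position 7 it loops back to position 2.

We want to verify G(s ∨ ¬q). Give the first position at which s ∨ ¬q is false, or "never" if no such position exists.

Check s ∨ ¬q at each position in order: 0 ✓, 1 ✓.
At position 2 the labels are {p, q}, so s ∨ ¬q is false there. This is the first violation.

2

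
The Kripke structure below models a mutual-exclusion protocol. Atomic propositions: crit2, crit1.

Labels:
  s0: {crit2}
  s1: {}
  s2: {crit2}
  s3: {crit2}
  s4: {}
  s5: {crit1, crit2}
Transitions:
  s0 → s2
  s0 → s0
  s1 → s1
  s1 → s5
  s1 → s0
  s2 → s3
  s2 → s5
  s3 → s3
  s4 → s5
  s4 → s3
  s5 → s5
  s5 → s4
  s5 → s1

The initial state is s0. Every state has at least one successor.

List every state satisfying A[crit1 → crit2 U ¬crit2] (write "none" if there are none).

{s1, s4}

States satisfying crit1 → crit2: {s0, s1, s2, s3, s4, s5}.
States satisfying ¬crit2: {s1, s4}.
States satisfying A[crit1 → crit2 U ¬crit2]: {s1, s4}.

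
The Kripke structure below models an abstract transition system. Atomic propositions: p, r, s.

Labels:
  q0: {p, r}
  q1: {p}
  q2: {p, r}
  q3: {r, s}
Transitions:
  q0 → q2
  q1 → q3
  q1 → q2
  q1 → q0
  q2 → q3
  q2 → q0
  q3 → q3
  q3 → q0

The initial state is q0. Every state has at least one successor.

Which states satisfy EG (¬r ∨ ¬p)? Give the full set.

States satisfying ¬r ∨ ¬p: {q1, q3}.
States satisfying EG (¬r ∨ ¬p): {q1, q3}.

{q1, q3}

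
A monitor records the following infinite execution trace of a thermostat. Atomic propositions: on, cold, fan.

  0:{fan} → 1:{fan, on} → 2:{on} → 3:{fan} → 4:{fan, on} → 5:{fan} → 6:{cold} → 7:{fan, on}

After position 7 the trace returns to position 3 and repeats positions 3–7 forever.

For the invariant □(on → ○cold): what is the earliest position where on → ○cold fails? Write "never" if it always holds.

1

Check on → ○cold at each position in order: 0 ✓.
At position 1 the labels are {fan, on} and the next position 2 has {on}, so on → ○cold is false there. This is the first violation.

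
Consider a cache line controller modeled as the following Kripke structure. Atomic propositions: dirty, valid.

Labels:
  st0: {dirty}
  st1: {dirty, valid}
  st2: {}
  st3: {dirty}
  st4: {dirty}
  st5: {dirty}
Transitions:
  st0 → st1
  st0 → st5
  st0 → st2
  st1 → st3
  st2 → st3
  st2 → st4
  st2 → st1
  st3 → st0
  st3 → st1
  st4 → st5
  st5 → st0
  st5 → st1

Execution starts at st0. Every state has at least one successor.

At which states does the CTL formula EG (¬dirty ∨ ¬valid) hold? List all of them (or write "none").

States satisfying ¬dirty ∨ ¬valid: {st0, st2, st3, st4, st5}.
States satisfying EG (¬dirty ∨ ¬valid): {st0, st2, st3, st4, st5}.

{st0, st2, st3, st4, st5}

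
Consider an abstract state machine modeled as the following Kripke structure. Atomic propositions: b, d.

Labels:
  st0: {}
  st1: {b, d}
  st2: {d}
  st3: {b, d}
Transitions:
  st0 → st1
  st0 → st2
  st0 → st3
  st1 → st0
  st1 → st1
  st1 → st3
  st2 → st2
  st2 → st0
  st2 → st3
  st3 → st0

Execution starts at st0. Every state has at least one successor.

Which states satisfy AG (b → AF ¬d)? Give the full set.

States satisfying b → AF ¬d: {st0, st2, st3}.
States satisfying AG (b → AF ¬d): ∅.

none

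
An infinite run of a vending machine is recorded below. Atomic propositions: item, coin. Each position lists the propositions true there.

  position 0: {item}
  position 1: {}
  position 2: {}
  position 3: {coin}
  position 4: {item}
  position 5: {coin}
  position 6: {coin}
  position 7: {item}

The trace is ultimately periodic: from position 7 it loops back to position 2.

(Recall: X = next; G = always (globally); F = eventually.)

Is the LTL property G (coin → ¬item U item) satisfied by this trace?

Holds

coin → ¬item U item holds at every position 0..7, and those are all positions ever visited, so G (coin → ¬item U item) holds.
Positions where coin holds: 3, 5, 6.
Check ¬item U item at each: 3→ok, 5→ok, 6→ok.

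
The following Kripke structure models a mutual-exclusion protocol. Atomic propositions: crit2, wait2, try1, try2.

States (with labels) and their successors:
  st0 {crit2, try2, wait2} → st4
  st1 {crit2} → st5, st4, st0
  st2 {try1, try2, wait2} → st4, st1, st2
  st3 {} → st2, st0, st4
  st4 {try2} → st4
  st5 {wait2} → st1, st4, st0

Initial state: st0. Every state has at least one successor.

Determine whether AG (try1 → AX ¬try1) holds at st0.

States satisfying try1 → AX ¬try1: {st0, st1, st3, st4, st5}.
States satisfying AG (try1 → AX ¬try1): {st0, st1, st4, st5}.
Every state reachable from st0 satisfies try1 → AX ¬try1.
st0 ∈ Sat(AG (try1 → AX ¬try1)).

Yes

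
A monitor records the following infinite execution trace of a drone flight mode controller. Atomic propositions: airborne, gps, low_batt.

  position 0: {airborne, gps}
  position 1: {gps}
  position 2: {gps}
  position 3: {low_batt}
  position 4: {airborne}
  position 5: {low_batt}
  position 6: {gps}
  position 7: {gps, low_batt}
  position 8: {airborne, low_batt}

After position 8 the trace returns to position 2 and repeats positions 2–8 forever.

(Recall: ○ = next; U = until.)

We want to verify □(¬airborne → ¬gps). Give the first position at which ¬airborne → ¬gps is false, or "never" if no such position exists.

1

Check ¬airborne → ¬gps at each position in order: 0 ✓.
At position 1 the labels are {gps}, so ¬airborne → ¬gps is false there. This is the first violation.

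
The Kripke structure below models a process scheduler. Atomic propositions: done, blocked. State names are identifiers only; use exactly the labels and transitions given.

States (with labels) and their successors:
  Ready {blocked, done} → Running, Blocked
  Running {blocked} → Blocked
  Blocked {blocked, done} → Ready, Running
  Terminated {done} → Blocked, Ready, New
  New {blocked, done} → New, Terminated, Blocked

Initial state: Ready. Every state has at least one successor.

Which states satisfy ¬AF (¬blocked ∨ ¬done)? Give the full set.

{Ready, Blocked, New}

States satisfying ¬blocked ∨ ¬done: {Running, Terminated}.
States satisfying AF (¬blocked ∨ ¬done): {Running, Terminated}.
States satisfying ¬AF (¬blocked ∨ ¬done): {Ready, Blocked, New}.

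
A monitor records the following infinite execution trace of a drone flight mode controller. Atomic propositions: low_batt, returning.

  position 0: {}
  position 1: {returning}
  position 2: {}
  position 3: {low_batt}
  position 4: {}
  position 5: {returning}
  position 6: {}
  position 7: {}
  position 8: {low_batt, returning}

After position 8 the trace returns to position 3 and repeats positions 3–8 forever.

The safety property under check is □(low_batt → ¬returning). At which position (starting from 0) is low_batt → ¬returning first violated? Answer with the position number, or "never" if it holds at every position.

Check low_batt → ¬returning at each position in order: 0 ✓, 1 ✓, 2 ✓, 3 ✓, 4 ✓, 5 ✓, 6 ✓, 7 ✓.
At position 8 the labels are {low_batt, returning}, so low_batt → ¬returning is false there. This is the first violation.

8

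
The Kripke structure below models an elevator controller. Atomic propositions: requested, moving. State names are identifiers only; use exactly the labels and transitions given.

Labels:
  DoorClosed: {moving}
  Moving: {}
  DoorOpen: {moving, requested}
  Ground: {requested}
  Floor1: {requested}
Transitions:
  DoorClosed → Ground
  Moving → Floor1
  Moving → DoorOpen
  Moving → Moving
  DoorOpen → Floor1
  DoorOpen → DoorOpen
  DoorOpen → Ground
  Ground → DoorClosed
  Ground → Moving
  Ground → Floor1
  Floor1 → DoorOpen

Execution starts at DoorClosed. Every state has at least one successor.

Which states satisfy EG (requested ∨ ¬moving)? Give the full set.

States satisfying requested ∨ ¬moving: {Moving, DoorOpen, Ground, Floor1}.
States satisfying EG (requested ∨ ¬moving): {Moving, DoorOpen, Ground, Floor1}.

{Moving, DoorOpen, Ground, Floor1}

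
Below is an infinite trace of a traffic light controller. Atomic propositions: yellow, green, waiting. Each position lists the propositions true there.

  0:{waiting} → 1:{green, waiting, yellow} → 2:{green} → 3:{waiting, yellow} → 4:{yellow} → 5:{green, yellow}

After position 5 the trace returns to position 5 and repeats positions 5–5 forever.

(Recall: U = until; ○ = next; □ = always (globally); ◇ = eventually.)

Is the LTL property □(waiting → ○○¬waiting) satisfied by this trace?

waiting → ○○¬waiting must hold at every position from 0 onward. It fails at position 1, so □(waiting → ○○¬waiting) is false.
Positions where waiting holds: 0, 1, 3.
Check ○○¬waiting at each: 0→ok, 1→fails, 3→ok.

Does not hold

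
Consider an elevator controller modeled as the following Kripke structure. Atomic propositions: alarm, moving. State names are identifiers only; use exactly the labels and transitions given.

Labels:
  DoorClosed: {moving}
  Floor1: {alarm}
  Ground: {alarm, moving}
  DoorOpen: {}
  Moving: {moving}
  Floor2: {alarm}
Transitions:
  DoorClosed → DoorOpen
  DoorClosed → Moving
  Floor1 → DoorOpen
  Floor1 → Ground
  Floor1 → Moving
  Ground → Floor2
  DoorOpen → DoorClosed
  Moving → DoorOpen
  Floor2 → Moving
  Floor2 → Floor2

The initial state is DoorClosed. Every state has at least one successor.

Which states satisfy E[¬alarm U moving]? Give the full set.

{DoorClosed, Ground, DoorOpen, Moving}

States satisfying ¬alarm: {DoorClosed, DoorOpen, Moving}.
States satisfying moving: {DoorClosed, Ground, Moving}.
States satisfying E[¬alarm U moving]: {DoorClosed, Ground, DoorOpen, Moving}.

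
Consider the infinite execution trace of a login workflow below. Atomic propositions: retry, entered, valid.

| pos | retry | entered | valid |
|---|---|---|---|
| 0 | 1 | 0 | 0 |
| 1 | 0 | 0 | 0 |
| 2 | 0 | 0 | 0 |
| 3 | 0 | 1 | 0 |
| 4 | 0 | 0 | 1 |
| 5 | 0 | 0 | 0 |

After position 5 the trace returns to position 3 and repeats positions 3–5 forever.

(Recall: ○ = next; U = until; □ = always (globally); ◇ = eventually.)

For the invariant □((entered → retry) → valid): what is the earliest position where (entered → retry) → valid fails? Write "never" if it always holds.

At position 0 the labels are {retry}, so (entered → retry) → valid is false there. This is the first violation.

0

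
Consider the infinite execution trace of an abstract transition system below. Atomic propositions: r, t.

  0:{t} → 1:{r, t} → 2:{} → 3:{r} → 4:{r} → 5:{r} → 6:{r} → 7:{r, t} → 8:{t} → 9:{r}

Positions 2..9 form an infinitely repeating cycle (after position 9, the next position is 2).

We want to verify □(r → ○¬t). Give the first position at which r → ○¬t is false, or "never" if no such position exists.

6

Check r → ○¬t at each position in order: 0 ✓, 1 ✓, 2 ✓, 3 ✓, 4 ✓, 5 ✓.
At position 6 the labels are {r} and the next position 7 has {r, t}, so r → ○¬t is false there. This is the first violation.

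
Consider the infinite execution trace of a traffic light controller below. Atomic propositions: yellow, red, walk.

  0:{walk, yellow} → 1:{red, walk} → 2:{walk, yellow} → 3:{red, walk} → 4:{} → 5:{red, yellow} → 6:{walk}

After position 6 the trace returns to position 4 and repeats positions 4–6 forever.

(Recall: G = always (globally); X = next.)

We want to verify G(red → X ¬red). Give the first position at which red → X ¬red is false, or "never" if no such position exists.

red → X ¬red holds at every position 0..6, and those are all the positions the trace ever visits, so the invariant G(red → X ¬red) is never violated.

never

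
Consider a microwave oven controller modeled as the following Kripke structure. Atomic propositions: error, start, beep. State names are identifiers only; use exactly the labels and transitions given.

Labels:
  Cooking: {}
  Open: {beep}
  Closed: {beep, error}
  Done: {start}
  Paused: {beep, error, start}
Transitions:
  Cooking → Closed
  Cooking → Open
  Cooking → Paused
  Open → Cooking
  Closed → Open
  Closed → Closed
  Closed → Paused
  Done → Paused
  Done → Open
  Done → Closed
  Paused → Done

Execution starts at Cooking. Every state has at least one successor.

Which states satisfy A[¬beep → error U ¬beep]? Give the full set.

States satisfying ¬beep → error: {Open, Closed, Paused}.
States satisfying ¬beep: {Cooking, Done}.
States satisfying A[¬beep → error U ¬beep]: {Cooking, Open, Done, Paused}.

{Cooking, Open, Done, Paused}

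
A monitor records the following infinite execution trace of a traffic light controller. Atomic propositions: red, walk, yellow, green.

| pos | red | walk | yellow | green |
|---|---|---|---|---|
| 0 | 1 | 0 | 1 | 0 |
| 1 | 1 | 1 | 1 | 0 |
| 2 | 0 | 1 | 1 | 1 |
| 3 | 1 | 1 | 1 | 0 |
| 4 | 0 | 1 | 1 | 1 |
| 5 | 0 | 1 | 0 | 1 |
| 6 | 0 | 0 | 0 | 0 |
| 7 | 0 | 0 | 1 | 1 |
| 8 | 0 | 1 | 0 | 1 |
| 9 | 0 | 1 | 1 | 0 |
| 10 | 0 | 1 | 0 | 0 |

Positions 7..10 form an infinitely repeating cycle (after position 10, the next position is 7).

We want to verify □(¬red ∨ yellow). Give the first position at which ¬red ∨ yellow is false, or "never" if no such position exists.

¬red ∨ yellow holds at every position 0..10, and those are all the positions the trace ever visits, so the invariant □(¬red ∨ yellow) is never violated.

never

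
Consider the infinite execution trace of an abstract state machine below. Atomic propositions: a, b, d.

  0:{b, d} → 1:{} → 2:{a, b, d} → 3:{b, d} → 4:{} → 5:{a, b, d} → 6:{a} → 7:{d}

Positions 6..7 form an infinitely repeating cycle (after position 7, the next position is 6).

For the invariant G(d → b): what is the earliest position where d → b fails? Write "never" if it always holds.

Check d → b at each position in order: 0 ✓, 1 ✓, 2 ✓, 3 ✓, 4 ✓, 5 ✓, 6 ✓.
At position 7 the labels are {d}, so d → b is false there. This is the first violation.

7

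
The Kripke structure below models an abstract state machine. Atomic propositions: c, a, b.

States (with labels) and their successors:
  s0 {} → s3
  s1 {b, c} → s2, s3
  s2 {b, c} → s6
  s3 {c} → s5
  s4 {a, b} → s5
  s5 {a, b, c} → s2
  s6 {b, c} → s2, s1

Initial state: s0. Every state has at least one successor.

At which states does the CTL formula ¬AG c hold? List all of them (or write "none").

{s0, s4}

States satisfying c: {s1, s2, s3, s5, s6}.
States satisfying AG c: {s1, s2, s3, s5, s6}.
States satisfying ¬AG c: {s0, s4}.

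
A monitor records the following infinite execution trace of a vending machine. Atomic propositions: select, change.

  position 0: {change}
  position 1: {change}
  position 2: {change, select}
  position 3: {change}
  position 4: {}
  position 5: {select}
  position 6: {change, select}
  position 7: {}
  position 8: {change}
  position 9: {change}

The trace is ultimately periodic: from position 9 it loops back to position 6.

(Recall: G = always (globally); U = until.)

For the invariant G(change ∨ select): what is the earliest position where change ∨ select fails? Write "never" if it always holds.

Check change ∨ select at each position in order: 0 ✓, 1 ✓, 2 ✓, 3 ✓.
At position 4 the labels are {}, so change ∨ select is false there. This is the first violation.

4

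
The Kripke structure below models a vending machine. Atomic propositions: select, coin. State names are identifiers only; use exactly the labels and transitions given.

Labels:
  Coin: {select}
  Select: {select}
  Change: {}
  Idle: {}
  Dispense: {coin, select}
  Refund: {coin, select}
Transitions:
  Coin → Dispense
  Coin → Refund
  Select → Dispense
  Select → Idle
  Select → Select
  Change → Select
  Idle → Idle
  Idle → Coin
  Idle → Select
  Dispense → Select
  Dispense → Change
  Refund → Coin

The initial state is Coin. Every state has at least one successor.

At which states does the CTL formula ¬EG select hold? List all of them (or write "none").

States satisfying select: {Coin, Select, Dispense, Refund}.
States satisfying EG select: {Coin, Select, Dispense, Refund}.
States satisfying ¬EG select: {Change, Idle}.

{Change, Idle}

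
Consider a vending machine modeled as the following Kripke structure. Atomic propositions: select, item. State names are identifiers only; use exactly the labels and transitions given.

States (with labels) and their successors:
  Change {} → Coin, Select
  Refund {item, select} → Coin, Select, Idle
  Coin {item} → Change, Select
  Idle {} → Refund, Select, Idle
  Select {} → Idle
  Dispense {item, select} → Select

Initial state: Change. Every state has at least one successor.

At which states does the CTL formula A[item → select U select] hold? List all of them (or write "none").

States satisfying item → select: {Change, Refund, Idle, Select, Dispense}.
States satisfying select: {Refund, Dispense}.
States satisfying A[item → select U select]: {Refund, Dispense}.

{Refund, Dispense}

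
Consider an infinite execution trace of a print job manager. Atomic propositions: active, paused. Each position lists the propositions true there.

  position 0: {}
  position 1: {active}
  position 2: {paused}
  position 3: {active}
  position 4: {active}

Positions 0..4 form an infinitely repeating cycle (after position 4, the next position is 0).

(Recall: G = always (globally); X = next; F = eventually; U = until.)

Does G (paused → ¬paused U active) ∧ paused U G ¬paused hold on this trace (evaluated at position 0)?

Violated

paused → ¬paused U active must hold at every position from 0 onward. It fails at position 2, so G (paused → ¬paused U active) is false.
Positions where paused holds: 2.
Check ¬paused U active at each: 2→fails.
Walking from position 0: at position 0, G ¬paused has not yet held and paused fails, so paused U G ¬paused is false.
At position 0: G (paused → ¬paused U active) is false; paused U G ¬paused is false; so G (paused → ¬paused U active) ∧ paused U G ¬paused is false.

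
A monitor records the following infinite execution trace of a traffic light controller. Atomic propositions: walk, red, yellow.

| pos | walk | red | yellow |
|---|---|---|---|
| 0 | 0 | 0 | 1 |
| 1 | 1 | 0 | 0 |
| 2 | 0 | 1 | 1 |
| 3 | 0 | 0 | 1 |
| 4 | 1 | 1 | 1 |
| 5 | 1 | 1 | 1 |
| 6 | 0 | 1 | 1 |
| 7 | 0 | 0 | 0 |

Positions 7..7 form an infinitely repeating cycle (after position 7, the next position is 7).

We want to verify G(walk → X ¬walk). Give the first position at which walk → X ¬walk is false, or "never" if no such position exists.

Check walk → X ¬walk at each position in order: 0 ✓, 1 ✓, 2 ✓, 3 ✓.
At position 4 the labels are {red, walk, yellow} and the next position 5 has {red, walk, yellow}, so walk → X ¬walk is false there. This is the first violation.

4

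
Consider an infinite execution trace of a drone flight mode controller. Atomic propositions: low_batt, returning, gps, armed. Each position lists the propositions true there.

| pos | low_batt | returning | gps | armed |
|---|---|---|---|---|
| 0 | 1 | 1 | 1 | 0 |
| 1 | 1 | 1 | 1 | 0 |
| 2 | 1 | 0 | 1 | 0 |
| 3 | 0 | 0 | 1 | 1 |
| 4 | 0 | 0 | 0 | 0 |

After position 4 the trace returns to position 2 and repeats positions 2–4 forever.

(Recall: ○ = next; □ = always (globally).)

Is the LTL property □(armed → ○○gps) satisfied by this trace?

Satisfied

armed → ○○gps holds at every position 0..4, and those are all positions ever visited, so □(armed → ○○gps) holds.
Positions where armed holds: 3.
Check ○○gps at each: 3→ok.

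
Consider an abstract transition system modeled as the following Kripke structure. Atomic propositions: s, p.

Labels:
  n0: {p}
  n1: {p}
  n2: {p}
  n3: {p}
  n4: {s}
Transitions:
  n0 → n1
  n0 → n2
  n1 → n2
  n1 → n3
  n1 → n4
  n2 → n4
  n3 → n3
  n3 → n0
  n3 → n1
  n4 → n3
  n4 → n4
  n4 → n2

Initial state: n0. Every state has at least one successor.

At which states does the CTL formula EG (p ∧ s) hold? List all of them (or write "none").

States satisfying p ∧ s: ∅.
States satisfying EG (p ∧ s): ∅.

none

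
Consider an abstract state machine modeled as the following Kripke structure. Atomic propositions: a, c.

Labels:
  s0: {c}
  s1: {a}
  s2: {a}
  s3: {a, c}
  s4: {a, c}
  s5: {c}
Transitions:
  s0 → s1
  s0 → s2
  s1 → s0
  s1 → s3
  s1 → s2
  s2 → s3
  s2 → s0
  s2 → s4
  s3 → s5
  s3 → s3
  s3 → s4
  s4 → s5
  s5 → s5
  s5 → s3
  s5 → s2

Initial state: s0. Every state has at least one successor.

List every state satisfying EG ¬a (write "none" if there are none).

States satisfying ¬a: {s0, s5}.
States satisfying EG ¬a: {s5}.

{s5}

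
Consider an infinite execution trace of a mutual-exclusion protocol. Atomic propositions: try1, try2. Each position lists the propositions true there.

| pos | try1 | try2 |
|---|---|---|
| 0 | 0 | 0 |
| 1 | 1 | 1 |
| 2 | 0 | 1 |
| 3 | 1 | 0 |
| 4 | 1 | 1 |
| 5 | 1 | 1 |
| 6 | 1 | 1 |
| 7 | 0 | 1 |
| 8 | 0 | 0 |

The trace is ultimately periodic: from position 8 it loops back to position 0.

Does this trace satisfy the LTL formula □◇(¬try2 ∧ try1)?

◇(¬try2 ∧ try1) holds at every position 0..8, and those are all positions ever visited, so □◇(¬try2 ∧ try1) holds.

Holds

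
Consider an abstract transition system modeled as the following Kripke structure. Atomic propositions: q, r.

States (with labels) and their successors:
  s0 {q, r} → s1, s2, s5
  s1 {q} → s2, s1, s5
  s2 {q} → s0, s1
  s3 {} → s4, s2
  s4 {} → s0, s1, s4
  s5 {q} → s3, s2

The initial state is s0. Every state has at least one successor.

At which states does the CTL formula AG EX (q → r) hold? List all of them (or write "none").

none

States satisfying EX (q → r): {s2, s3, s4, s5}.
States satisfying AG EX (q → r): ∅.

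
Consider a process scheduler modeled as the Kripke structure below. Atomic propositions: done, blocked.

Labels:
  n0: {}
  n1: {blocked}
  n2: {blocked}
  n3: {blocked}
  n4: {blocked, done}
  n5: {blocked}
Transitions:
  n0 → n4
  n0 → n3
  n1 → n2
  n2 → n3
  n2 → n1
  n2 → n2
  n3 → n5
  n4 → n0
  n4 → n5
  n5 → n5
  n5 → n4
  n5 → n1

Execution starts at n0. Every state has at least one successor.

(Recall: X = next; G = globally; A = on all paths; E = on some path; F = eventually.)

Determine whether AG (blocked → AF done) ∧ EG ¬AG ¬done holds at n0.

Does not hold

States satisfying blocked → AF done: {n0, n4}.
States satisfying AG (blocked → AF done): ∅.
States satisfying ¬AG ¬done: {n0, n1, n2, n3, n4, n5}.
States satisfying EG ¬AG ¬done: {n0, n1, n2, n3, n4, n5}.
States satisfying AG (blocked → AF done) ∧ EG ¬AG ¬done: ∅.
n0 ∉ Sat(AG (blocked → AF done) ∧ EG ¬AG ¬done).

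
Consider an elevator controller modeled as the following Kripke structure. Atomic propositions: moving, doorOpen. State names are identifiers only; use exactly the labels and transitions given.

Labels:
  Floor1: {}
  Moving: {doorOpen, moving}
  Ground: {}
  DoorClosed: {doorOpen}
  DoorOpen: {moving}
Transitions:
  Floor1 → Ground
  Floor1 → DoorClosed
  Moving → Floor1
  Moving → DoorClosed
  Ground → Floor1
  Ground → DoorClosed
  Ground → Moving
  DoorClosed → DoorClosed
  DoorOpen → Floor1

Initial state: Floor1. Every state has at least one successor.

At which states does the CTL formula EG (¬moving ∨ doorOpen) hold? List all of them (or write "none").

States satisfying ¬moving ∨ doorOpen: {Floor1, Moving, Ground, DoorClosed}.
States satisfying EG (¬moving ∨ doorOpen): {Floor1, Moving, Ground, DoorClosed}.

{Floor1, Moving, Ground, DoorClosed}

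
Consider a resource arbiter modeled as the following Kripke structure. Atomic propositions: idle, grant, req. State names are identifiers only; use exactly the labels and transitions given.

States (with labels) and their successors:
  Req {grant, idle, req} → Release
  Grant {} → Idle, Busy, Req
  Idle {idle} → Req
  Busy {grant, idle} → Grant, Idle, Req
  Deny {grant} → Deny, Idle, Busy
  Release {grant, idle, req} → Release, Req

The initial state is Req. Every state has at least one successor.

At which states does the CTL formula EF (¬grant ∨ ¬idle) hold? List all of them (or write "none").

States satisfying ¬grant ∨ ¬idle: {Grant, Idle, Deny}.
States satisfying EF (¬grant ∨ ¬idle): {Grant, Idle, Busy, Deny}.

{Grant, Idle, Busy, Deny}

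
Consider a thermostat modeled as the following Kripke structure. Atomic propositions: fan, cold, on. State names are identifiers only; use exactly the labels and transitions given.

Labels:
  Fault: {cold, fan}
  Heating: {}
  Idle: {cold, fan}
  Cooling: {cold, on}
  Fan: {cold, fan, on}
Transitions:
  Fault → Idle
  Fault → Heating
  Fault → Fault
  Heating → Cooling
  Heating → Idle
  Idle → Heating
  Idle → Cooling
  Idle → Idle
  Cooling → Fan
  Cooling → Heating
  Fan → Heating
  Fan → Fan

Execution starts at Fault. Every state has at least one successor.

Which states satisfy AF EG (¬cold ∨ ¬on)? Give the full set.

States satisfying EG (¬cold ∨ ¬on): {Fault, Heating, Idle}.
States satisfying AF EG (¬cold ∨ ¬on): {Fault, Heating, Idle}.

{Fault, Heating, Idle}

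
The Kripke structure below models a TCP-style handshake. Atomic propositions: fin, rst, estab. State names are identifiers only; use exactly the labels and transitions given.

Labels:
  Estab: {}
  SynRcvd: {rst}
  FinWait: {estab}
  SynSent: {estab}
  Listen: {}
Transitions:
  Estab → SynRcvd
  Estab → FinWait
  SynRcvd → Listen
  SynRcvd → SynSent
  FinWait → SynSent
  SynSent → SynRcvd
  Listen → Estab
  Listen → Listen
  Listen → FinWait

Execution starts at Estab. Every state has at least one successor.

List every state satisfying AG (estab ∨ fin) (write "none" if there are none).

States satisfying estab ∨ fin: {FinWait, SynSent}.
States satisfying AG (estab ∨ fin): ∅.

none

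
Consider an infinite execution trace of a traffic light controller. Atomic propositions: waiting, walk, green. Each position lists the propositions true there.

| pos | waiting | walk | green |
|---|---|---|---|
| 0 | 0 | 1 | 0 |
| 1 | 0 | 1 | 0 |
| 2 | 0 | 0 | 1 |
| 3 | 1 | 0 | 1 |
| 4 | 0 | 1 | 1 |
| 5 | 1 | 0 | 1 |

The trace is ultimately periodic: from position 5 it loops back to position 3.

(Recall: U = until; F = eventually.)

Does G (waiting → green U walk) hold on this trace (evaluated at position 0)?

Yes

waiting → green U walk holds at every position 0..5, and those are all positions ever visited, so G (waiting → green U walk) holds.
Positions where waiting holds: 3, 5.
Check green U walk at each: 3→ok, 5→ok.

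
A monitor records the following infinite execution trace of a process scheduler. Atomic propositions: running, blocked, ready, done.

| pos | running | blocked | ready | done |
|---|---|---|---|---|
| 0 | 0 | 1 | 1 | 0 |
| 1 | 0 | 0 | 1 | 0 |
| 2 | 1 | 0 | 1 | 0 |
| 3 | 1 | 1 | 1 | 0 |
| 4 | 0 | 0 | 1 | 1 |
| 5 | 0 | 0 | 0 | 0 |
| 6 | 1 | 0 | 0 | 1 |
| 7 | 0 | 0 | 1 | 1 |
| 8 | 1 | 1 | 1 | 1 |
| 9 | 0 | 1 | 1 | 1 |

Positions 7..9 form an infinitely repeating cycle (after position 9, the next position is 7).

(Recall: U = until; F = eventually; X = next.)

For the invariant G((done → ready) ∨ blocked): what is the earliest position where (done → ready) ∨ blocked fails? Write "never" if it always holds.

Check (done → ready) ∨ blocked at each position in order: 0 ✓, 1 ✓, 2 ✓, 3 ✓, 4 ✓, 5 ✓.
At position 6 the labels are {done, running}, so (done → ready) ∨ blocked is false there. This is the first violation.

6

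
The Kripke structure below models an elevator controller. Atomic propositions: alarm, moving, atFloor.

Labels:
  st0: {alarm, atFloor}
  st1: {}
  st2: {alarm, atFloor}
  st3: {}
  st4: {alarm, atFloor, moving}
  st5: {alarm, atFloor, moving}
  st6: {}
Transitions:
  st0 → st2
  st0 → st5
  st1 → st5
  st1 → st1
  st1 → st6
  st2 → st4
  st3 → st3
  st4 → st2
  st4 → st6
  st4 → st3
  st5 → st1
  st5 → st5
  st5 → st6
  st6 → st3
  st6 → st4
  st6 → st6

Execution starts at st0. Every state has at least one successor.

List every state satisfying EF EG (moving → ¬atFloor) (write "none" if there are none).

{st0, st1, st2, st3, st4, st5, st6}

States satisfying EG (moving → ¬atFloor): {st1, st3, st6}.
States satisfying EF EG (moving → ¬atFloor): {st0, st1, st2, st3, st4, st5, st6}.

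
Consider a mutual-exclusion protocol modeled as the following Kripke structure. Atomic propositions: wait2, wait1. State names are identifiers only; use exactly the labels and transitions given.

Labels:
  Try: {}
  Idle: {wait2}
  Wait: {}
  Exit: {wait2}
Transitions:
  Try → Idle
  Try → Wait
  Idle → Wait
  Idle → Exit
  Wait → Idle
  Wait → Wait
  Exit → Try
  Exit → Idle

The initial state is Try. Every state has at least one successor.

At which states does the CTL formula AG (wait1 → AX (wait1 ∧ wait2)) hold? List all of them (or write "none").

States satisfying wait1 → AX (wait1 ∧ wait2): {Try, Idle, Wait, Exit}.
States satisfying AG (wait1 → AX (wait1 ∧ wait2)): {Try, Idle, Wait, Exit}.

{Try, Idle, Wait, Exit}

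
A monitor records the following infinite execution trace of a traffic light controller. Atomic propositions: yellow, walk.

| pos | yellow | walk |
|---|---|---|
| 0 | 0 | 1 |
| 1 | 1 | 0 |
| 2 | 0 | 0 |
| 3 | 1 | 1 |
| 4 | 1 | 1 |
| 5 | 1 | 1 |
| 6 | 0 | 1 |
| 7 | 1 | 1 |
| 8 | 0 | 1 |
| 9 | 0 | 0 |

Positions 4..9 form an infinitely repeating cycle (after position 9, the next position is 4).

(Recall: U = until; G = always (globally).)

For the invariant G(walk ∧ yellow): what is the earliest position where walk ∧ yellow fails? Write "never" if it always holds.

At position 0 the labels are {walk}, so walk ∧ yellow is false there. This is the first violation.

0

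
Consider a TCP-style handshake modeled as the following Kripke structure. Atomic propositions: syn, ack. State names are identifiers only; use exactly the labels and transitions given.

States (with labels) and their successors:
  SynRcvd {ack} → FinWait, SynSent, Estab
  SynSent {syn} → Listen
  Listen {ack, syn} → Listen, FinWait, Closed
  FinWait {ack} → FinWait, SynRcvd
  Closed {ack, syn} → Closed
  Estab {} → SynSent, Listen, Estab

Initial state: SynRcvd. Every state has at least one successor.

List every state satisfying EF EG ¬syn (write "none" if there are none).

States satisfying EG ¬syn: {SynRcvd, FinWait, Estab}.
States satisfying EF EG ¬syn: {SynRcvd, SynSent, Listen, FinWait, Estab}.

{SynRcvd, SynSent, Listen, FinWait, Estab}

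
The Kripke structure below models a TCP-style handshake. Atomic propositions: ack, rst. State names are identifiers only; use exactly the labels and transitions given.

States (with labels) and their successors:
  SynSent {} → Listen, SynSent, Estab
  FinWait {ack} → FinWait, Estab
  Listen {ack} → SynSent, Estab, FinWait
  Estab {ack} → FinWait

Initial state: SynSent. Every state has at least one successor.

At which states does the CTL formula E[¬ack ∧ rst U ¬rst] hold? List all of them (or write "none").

States satisfying ¬ack ∧ rst: ∅.
States satisfying ¬rst: {SynSent, FinWait, Listen, Estab}.
States satisfying E[¬ack ∧ rst U ¬rst]: {SynSent, FinWait, Listen, Estab}.

{SynSent, FinWait, Listen, Estab}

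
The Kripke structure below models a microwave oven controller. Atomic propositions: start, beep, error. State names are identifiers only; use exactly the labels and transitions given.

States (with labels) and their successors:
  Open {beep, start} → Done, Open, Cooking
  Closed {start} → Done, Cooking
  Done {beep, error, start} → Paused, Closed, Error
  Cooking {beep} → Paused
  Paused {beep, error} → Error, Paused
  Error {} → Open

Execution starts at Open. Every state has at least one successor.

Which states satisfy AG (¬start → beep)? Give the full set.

none

States satisfying ¬start → beep: {Open, Closed, Done, Cooking, Paused}.
States satisfying AG (¬start → beep): ∅.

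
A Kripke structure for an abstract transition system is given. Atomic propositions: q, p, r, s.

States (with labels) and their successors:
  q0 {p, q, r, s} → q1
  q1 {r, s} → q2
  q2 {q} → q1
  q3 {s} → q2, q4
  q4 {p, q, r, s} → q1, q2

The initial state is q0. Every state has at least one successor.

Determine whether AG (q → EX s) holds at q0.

Yes

States satisfying q → EX s: {q0, q1, q2, q3, q4}.
States satisfying AG (q → EX s): {q0, q1, q2, q3, q4}.
Every state reachable from q0 satisfies q → EX s.
q0 ∈ Sat(AG (q → EX s)).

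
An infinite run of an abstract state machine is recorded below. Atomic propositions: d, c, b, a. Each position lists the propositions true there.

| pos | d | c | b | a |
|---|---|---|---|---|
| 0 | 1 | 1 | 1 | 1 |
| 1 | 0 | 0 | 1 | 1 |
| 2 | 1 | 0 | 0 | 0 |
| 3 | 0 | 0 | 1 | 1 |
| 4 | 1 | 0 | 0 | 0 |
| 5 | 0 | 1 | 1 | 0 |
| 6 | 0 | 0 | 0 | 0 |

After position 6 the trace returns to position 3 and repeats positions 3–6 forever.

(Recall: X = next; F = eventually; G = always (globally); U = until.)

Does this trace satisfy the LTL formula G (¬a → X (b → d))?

No

¬a → X (b → d) must hold at every position from 0 onward. It fails at position 2, so G (¬a → X (b → d)) is false.
Positions where ¬a holds: 2, 4, 5, 6.
Check X (b → d) at each: 2→fails, 4→fails, 5→ok, 6→fails.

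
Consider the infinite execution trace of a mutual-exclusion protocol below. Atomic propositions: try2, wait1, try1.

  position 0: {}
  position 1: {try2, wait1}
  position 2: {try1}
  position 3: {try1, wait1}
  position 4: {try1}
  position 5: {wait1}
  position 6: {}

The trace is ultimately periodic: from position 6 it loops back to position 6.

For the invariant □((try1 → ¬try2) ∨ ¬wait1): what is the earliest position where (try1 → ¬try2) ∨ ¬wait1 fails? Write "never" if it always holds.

never

(try1 → ¬try2) ∨ ¬wait1 holds at every position 0..6, and those are all the positions the trace ever visits, so the invariant □((try1 → ¬try2) ∨ ¬wait1) is never violated.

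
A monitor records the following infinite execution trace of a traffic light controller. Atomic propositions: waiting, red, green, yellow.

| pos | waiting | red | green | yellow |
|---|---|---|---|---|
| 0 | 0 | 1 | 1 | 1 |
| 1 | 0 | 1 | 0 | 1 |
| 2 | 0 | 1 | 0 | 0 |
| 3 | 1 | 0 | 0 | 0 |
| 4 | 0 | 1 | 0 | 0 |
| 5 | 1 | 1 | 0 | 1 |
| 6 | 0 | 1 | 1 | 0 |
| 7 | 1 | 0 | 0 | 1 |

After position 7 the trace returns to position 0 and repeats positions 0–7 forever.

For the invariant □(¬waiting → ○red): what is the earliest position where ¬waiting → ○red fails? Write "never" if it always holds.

Check ¬waiting → ○red at each position in order: 0 ✓, 1 ✓.
At position 2 the labels are {red} and the next position 3 has {waiting}, so ¬waiting → ○red is false there. This is the first violation.

2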